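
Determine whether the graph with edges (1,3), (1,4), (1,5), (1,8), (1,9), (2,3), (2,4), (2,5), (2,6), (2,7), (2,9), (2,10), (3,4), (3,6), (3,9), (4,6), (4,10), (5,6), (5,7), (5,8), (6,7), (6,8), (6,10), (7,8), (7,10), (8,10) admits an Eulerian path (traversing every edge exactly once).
No (10 vertices have odd degree: {1, 2, 3, 4, 5, 6, 7, 8, 9, 10}; Eulerian path requires 0 or 2)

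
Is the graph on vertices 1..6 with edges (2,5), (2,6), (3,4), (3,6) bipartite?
Yes. Partition: {1, 2, 3}, {4, 5, 6}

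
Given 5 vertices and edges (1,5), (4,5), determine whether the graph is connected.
No, it has 3 components: {1, 4, 5}, {2}, {3}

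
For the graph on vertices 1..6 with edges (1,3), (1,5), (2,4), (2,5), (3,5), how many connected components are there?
2 (components: {1, 2, 3, 4, 5}, {6})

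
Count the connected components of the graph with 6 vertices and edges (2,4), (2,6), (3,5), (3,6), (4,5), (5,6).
2 (components: {1}, {2, 3, 4, 5, 6})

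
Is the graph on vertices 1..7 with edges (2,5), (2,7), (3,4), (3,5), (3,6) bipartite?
Yes. Partition: {1, 2, 3}, {4, 5, 6, 7}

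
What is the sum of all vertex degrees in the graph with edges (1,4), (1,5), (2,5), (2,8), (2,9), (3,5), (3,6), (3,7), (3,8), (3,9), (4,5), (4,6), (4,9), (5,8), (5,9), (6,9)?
32 (handshake: sum of degrees = 2|E| = 2 x 16 = 32)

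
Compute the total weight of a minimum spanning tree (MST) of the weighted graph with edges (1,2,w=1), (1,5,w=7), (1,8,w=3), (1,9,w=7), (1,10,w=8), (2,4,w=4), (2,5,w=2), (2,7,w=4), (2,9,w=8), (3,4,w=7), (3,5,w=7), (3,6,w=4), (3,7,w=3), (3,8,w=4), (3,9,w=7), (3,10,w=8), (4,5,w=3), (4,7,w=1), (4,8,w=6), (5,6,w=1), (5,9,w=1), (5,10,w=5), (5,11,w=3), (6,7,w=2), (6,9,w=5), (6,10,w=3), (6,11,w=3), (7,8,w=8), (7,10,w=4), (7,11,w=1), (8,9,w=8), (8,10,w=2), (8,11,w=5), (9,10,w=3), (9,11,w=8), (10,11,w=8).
17 (MST edges: (1,2,w=1), (1,8,w=3), (2,5,w=2), (3,7,w=3), (4,7,w=1), (5,6,w=1), (5,9,w=1), (6,7,w=2), (7,11,w=1), (8,10,w=2); sum of weights 1 + 3 + 2 + 3 + 1 + 1 + 1 + 2 + 1 + 2 = 17)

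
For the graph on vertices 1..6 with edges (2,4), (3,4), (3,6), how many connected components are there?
3 (components: {1}, {2, 3, 4, 6}, {5})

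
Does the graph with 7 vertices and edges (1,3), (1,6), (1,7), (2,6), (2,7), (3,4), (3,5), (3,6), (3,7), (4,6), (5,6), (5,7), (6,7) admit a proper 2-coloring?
No (odd cycle of length 3: 7 -> 1 -> 3 -> 7)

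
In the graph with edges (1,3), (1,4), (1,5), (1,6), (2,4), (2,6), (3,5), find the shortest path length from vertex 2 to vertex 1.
2 (path: 2 -> 4 -> 1, 2 edges)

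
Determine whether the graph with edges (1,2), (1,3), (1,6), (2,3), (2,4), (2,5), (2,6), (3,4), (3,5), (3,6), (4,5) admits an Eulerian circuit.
No (6 vertices have odd degree: {1, 2, 3, 4, 5, 6}; Eulerian circuit requires 0)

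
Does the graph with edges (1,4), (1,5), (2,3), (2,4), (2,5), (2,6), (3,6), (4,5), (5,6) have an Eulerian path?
Yes (the graph is connected and exactly 2 vertices have odd degree: {4, 6}; any Eulerian path must start and end at those)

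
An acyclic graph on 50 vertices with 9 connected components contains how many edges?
41 (Each of the 9 component trees on V_i vertices has V_i - 1 edges; summing gives V - C = 50 - 9 = 41)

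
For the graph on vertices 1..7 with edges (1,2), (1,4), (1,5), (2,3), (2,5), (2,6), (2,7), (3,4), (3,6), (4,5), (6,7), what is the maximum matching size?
3 (matching: (1,5), (3,4), (6,7); upper bound floor(n/2) = floor(7/2) = 3)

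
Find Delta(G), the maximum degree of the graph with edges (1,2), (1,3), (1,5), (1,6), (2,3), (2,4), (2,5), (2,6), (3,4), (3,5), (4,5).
5 (attained at vertex 2)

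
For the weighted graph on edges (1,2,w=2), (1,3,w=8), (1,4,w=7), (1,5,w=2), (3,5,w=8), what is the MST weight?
19 (MST edges: (1,2,w=2), (1,3,w=8), (1,4,w=7), (1,5,w=2); sum of weights 2 + 8 + 7 + 2 = 19)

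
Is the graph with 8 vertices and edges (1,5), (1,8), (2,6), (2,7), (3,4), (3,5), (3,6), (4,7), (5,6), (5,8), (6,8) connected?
Yes (BFS from 1 visits [1, 5, 8, 3, 6, 4, 2, 7] — all 8 vertices reached)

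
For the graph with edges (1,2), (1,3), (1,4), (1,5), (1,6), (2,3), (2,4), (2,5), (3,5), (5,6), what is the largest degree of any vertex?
5 (attained at vertex 1)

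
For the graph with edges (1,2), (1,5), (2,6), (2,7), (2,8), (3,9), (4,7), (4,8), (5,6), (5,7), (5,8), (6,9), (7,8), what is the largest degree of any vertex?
4 (attained at vertices 2, 5, 7, 8)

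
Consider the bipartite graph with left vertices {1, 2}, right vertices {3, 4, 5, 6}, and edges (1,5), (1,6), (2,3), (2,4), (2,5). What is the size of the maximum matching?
2 (matching: (1,6), (2,5); upper bound min(|L|,|R|) = min(2,4) = 2)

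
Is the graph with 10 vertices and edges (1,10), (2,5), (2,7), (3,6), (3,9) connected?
No, it has 5 components: {1, 10}, {2, 5, 7}, {3, 6, 9}, {4}, {8}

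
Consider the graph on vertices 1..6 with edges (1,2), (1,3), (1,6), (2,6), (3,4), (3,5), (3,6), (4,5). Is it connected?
Yes (BFS from 1 visits [1, 2, 3, 6, 4, 5] — all 6 vertices reached)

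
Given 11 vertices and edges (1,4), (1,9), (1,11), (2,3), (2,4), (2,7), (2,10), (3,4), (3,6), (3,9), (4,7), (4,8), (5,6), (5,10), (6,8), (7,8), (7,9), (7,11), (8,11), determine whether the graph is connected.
Yes (BFS from 1 visits [1, 4, 9, 11, 2, 3, 7, 8, 10, 6, 5] — all 11 vertices reached)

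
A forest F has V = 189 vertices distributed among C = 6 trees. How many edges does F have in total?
183 (Each of the 6 component trees on V_i vertices has V_i - 1 edges; summing gives V - C = 189 - 6 = 183)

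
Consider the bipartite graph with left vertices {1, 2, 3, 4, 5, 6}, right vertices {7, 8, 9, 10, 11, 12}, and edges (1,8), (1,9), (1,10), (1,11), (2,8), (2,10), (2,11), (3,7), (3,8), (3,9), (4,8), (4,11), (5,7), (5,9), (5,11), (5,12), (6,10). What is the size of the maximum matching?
6 (matching: (1,9), (2,11), (3,7), (4,8), (5,12), (6,10); upper bound min(|L|,|R|) = min(6,6) = 6)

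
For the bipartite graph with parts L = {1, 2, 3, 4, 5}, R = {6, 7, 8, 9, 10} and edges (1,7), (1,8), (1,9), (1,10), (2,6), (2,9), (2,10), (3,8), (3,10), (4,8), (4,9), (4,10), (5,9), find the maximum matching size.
5 (matching: (1,7), (2,6), (3,8), (4,10), (5,9); upper bound min(|L|,|R|) = min(5,5) = 5)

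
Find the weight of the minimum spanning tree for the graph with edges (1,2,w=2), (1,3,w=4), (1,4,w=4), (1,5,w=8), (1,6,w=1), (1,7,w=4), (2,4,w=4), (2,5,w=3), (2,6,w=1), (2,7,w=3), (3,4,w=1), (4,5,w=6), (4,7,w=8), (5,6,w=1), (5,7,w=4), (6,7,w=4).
11 (MST edges: (1,3,w=4), (1,6,w=1), (2,6,w=1), (2,7,w=3), (3,4,w=1), (5,6,w=1); sum of weights 4 + 1 + 1 + 3 + 1 + 1 = 11)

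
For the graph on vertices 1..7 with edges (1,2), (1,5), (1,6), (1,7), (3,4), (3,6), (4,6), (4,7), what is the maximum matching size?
3 (matching: (1,5), (3,6), (4,7); upper bound floor(n/2) = floor(7/2) = 3)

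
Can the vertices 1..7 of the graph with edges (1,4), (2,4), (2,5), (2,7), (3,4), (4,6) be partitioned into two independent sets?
Yes. Partition: {1, 2, 3, 6}, {4, 5, 7}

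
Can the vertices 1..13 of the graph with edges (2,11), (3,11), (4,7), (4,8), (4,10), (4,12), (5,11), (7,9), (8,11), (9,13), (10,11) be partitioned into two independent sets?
Yes. Partition: {1, 2, 3, 5, 6, 7, 8, 10, 12, 13}, {4, 9, 11}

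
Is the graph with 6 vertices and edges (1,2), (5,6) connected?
No, it has 4 components: {1, 2}, {3}, {4}, {5, 6}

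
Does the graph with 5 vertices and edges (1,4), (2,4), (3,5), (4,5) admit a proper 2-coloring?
Yes. Partition: {1, 2, 5}, {3, 4}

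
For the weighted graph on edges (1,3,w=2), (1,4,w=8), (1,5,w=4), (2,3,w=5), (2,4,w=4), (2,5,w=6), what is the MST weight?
15 (MST edges: (1,3,w=2), (1,5,w=4), (2,3,w=5), (2,4,w=4); sum of weights 2 + 4 + 5 + 4 = 15)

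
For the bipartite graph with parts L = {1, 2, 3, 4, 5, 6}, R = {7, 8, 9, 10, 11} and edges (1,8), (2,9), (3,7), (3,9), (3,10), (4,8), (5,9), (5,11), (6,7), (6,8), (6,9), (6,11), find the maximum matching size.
5 (matching: (1,8), (2,9), (3,10), (5,11), (6,7); upper bound min(|L|,|R|) = min(6,5) = 5)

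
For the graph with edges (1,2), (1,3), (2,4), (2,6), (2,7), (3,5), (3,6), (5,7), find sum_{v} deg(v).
16 (handshake: sum of degrees = 2|E| = 2 x 8 = 16)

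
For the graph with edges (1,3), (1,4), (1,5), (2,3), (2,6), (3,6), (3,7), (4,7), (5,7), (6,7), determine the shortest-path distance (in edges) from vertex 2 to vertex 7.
2 (path: 2 -> 3 -> 7, 2 edges)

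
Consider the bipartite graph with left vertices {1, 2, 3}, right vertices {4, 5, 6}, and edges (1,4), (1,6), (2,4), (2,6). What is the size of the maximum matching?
2 (matching: (1,6), (2,4); upper bound min(|L|,|R|) = min(3,3) = 3)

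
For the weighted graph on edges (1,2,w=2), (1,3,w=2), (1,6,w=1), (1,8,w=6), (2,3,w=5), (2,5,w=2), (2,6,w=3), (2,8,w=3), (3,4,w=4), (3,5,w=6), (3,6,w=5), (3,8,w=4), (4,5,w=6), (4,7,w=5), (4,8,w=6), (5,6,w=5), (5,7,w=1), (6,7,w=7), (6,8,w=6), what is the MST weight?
15 (MST edges: (1,2,w=2), (1,3,w=2), (1,6,w=1), (2,5,w=2), (2,8,w=3), (3,4,w=4), (5,7,w=1); sum of weights 2 + 2 + 1 + 2 + 3 + 4 + 1 = 15)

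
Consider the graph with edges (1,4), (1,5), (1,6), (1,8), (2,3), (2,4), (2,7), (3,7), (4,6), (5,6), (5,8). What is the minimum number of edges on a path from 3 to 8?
4 (path: 3 -> 2 -> 4 -> 1 -> 8, 4 edges)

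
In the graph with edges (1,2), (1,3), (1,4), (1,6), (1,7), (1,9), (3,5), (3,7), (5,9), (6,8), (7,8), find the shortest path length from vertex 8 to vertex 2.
3 (path: 8 -> 6 -> 1 -> 2, 3 edges)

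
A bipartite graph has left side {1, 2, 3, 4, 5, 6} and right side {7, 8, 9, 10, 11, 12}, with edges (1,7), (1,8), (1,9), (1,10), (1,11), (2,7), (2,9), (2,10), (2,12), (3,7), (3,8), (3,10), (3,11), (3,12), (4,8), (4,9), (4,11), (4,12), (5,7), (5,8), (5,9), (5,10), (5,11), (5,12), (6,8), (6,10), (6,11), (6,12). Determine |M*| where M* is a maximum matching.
6 (matching: (1,11), (2,12), (3,10), (4,9), (5,7), (6,8); upper bound min(|L|,|R|) = min(6,6) = 6)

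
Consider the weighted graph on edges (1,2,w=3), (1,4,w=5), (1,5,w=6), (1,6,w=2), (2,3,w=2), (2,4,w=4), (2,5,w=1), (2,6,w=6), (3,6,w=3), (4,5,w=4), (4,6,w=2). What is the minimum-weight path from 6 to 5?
6 (path: 6 -> 4 -> 5; weights 2 + 4 = 6)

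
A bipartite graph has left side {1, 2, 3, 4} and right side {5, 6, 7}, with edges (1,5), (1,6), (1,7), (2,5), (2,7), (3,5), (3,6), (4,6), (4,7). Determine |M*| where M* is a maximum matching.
3 (matching: (1,7), (2,5), (3,6); upper bound min(|L|,|R|) = min(4,3) = 3)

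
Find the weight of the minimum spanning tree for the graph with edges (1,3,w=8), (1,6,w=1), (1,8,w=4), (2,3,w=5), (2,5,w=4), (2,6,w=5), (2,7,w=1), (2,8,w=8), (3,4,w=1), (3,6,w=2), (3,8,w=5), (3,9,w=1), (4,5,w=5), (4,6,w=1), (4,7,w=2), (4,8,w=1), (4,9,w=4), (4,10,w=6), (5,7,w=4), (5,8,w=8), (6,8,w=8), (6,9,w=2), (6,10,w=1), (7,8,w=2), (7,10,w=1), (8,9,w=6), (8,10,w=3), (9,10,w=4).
12 (MST edges: (1,6,w=1), (2,5,w=4), (2,7,w=1), (3,4,w=1), (3,9,w=1), (4,6,w=1), (4,8,w=1), (6,10,w=1), (7,10,w=1); sum of weights 1 + 4 + 1 + 1 + 1 + 1 + 1 + 1 + 1 = 12)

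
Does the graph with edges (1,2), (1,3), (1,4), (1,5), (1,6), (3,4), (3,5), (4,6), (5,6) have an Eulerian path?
No (6 vertices have odd degree: {1, 2, 3, 4, 5, 6}; Eulerian path requires 0 or 2)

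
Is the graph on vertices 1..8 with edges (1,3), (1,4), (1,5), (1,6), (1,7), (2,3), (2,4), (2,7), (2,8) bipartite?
Yes. Partition: {1, 2}, {3, 4, 5, 6, 7, 8}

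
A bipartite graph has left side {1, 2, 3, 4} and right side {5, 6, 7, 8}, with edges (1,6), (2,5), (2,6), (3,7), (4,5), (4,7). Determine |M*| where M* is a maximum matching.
3 (matching: (1,6), (2,5), (3,7); upper bound min(|L|,|R|) = min(4,4) = 4)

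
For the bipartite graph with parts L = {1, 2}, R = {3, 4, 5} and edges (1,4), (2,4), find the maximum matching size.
1 (matching: (1,4); upper bound min(|L|,|R|) = min(2,3) = 2)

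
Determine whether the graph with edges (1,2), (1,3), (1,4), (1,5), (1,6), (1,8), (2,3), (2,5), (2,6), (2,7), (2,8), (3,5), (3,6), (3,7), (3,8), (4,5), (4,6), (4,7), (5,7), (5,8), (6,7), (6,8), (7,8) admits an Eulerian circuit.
Yes (the graph is connected and all 8 vertices have even degree)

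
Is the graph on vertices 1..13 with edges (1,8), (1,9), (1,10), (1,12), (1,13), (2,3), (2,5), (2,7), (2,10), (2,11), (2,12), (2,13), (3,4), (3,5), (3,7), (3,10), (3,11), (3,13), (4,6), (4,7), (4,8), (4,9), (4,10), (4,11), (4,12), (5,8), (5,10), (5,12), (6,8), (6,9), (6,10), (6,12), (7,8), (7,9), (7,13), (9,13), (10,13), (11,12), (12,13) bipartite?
No (odd cycle of length 3: 9 -> 1 -> 13 -> 9)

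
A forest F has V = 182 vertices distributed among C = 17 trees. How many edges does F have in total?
165 (Each of the 17 component trees on V_i vertices has V_i - 1 edges; summing gives V - C = 182 - 17 = 165)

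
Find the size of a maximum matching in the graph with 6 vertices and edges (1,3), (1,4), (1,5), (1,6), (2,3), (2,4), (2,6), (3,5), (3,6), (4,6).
3 (matching: (1,6), (2,4), (3,5); upper bound floor(n/2) = floor(6/2) = 3)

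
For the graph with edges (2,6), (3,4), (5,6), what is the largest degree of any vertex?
2 (attained at vertex 6)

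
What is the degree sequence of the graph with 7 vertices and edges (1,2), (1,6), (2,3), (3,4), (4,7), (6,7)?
[2, 2, 2, 2, 2, 2, 0] (degrees: deg(1)=2, deg(2)=2, deg(3)=2, deg(4)=2, deg(5)=0, deg(6)=2, deg(7)=2)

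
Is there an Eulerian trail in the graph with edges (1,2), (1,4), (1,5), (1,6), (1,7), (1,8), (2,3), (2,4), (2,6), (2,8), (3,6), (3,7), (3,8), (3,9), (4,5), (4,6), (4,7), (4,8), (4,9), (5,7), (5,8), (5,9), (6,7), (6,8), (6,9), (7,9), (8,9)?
No (6 vertices have odd degree: {2, 3, 4, 5, 6, 8}; Eulerian path requires 0 or 2)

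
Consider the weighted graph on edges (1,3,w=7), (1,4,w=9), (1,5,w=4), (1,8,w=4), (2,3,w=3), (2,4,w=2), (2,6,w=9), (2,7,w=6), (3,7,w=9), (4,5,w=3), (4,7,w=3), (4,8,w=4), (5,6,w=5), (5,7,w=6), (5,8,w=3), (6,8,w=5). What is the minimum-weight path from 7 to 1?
10 (path: 7 -> 5 -> 1; weights 6 + 4 = 10)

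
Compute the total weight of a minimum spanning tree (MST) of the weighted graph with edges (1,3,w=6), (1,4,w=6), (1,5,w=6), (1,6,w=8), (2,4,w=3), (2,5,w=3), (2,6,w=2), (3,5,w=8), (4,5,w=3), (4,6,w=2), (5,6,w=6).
19 (MST edges: (1,3,w=6), (1,4,w=6), (2,5,w=3), (2,6,w=2), (4,6,w=2); sum of weights 6 + 6 + 3 + 2 + 2 = 19)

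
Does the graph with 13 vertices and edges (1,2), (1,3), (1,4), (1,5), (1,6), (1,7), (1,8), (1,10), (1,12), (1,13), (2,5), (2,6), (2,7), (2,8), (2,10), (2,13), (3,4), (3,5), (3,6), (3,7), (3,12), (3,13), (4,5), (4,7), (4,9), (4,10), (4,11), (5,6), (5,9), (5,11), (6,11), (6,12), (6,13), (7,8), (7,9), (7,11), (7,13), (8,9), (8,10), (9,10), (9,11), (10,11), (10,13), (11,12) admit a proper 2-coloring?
No (odd cycle of length 3: 6 -> 1 -> 2 -> 6)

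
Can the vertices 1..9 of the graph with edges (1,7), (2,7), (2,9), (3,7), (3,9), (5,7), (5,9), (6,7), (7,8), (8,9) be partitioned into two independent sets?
Yes. Partition: {1, 2, 3, 4, 5, 6, 8}, {7, 9}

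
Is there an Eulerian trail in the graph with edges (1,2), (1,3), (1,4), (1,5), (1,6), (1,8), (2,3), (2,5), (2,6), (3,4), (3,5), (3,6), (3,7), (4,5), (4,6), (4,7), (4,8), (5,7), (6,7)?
Yes (the graph is connected and exactly 2 vertices have odd degree: {5, 6}; any Eulerian path must start and end at those)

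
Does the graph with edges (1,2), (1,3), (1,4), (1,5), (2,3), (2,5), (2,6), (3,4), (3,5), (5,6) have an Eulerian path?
Yes — and in fact it has an Eulerian circuit (the graph is connected and all 6 vertices have even degree)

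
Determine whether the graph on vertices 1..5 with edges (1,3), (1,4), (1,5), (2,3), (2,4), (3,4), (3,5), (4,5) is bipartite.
No (odd cycle of length 3: 3 -> 1 -> 4 -> 3)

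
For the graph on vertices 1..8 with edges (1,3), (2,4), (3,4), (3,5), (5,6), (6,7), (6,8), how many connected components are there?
1 (components: {1, 2, 3, 4, 5, 6, 7, 8})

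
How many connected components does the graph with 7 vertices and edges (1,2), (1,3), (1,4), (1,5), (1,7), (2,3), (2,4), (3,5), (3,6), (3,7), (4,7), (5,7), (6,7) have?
1 (components: {1, 2, 3, 4, 5, 6, 7})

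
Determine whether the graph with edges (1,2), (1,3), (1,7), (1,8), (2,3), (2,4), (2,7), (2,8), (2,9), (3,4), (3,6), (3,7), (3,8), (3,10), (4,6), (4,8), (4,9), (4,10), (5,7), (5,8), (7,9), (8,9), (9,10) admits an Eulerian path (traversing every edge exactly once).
No (4 vertices have odd degree: {3, 7, 9, 10}; Eulerian path requires 0 or 2)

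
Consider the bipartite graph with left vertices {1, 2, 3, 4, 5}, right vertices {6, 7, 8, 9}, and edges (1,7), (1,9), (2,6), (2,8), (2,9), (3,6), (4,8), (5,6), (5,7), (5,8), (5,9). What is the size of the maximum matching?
4 (matching: (1,9), (2,8), (3,6), (5,7); upper bound min(|L|,|R|) = min(5,4) = 4)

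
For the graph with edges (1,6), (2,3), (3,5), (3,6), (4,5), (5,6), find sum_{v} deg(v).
12 (handshake: sum of degrees = 2|E| = 2 x 6 = 12)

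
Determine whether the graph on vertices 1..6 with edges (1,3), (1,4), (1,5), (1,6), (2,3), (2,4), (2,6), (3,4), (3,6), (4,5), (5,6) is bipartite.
No (odd cycle of length 3: 5 -> 1 -> 4 -> 5)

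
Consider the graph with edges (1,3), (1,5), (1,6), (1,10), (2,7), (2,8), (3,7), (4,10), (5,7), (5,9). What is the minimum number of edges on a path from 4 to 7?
4 (path: 4 -> 10 -> 1 -> 5 -> 7, 4 edges)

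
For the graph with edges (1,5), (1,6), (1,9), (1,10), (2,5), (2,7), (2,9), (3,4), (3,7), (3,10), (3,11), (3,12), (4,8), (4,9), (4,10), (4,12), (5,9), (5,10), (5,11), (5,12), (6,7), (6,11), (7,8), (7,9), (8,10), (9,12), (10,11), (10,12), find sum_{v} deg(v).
56 (handshake: sum of degrees = 2|E| = 2 x 28 = 56)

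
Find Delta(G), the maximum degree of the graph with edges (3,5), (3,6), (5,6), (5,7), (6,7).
3 (attained at vertices 5, 6)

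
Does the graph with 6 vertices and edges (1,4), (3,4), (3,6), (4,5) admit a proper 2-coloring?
Yes. Partition: {1, 2, 3, 5}, {4, 6}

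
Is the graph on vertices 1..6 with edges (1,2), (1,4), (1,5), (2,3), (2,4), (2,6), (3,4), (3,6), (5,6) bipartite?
No (odd cycle of length 3: 2 -> 1 -> 4 -> 2)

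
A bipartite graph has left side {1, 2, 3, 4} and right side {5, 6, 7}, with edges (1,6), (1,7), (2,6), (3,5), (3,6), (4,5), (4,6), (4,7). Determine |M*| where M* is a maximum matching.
3 (matching: (1,7), (2,6), (3,5); upper bound min(|L|,|R|) = min(4,3) = 3)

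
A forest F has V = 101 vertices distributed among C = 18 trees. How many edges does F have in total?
83 (Each of the 18 component trees on V_i vertices has V_i - 1 edges; summing gives V - C = 101 - 18 = 83)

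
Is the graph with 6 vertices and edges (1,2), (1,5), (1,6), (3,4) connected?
No, it has 2 components: {1, 2, 5, 6}, {3, 4}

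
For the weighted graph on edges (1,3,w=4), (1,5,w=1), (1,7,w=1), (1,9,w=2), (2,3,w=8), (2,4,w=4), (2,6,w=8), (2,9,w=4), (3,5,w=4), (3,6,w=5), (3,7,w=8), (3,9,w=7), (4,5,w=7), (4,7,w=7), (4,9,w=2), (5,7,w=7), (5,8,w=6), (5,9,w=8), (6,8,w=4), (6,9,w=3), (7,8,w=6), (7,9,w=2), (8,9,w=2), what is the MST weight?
19 (MST edges: (1,3,w=4), (1,5,w=1), (1,7,w=1), (1,9,w=2), (2,9,w=4), (4,9,w=2), (6,9,w=3), (8,9,w=2); sum of weights 4 + 1 + 1 + 2 + 4 + 2 + 3 + 2 = 19)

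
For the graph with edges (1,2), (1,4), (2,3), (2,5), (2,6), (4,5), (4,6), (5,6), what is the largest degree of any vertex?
4 (attained at vertex 2)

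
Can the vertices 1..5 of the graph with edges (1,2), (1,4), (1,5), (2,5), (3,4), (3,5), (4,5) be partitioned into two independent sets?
No (odd cycle of length 3: 5 -> 1 -> 4 -> 5)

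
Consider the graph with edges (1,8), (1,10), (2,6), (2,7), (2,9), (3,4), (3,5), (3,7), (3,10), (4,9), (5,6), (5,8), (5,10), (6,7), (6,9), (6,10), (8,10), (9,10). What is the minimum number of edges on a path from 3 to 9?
2 (path: 3 -> 10 -> 9, 2 edges)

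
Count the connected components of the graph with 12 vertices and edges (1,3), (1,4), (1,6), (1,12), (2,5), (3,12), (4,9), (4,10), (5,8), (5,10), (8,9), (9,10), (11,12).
2 (components: {1, 2, 3, 4, 5, 6, 8, 9, 10, 11, 12}, {7})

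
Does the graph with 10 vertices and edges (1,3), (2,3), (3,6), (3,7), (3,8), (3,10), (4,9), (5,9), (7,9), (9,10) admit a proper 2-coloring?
Yes. Partition: {1, 2, 4, 5, 6, 7, 8, 10}, {3, 9}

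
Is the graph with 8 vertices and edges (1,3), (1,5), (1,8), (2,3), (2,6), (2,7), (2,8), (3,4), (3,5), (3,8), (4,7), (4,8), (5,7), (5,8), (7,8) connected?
Yes (BFS from 1 visits [1, 3, 5, 8, 2, 4, 7, 6] — all 8 vertices reached)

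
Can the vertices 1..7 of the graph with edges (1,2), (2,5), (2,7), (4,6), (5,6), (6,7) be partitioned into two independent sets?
Yes. Partition: {1, 3, 4, 5, 7}, {2, 6}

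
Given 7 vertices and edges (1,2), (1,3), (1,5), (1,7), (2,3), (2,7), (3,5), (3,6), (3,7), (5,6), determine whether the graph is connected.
No, it has 2 components: {1, 2, 3, 5, 6, 7}, {4}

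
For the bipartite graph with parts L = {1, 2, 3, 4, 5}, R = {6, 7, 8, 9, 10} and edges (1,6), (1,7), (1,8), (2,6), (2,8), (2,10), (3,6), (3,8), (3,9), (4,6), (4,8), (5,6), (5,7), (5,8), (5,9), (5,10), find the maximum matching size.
5 (matching: (1,8), (2,10), (3,9), (4,6), (5,7); upper bound min(|L|,|R|) = min(5,5) = 5)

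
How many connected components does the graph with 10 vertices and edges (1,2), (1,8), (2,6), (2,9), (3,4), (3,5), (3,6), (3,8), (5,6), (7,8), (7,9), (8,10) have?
1 (components: {1, 2, 3, 4, 5, 6, 7, 8, 9, 10})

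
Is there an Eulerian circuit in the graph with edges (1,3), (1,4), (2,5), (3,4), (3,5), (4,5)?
No (4 vertices have odd degree: {2, 3, 4, 5}; Eulerian circuit requires 0)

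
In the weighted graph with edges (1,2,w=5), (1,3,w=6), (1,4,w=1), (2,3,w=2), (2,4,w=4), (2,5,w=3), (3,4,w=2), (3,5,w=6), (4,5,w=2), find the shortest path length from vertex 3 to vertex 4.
2 (path: 3 -> 4; weights 2 = 2)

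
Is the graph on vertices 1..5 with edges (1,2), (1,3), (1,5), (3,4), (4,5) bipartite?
Yes. Partition: {1, 4}, {2, 3, 5}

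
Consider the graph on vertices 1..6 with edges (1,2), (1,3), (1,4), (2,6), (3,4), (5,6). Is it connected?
Yes (BFS from 1 visits [1, 2, 3, 4, 6, 5] — all 6 vertices reached)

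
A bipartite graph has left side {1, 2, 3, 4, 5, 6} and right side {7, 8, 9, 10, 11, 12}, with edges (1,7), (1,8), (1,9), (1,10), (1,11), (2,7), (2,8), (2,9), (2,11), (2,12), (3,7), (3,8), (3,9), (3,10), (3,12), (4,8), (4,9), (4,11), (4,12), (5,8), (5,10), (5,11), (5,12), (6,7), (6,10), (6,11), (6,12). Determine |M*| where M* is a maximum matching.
6 (matching: (1,11), (2,12), (3,10), (4,9), (5,8), (6,7); upper bound min(|L|,|R|) = min(6,6) = 6)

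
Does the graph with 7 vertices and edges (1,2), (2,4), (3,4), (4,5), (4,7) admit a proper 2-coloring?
Yes. Partition: {1, 4, 6}, {2, 3, 5, 7}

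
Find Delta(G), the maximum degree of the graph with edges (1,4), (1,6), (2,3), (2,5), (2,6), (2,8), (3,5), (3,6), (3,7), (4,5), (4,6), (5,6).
5 (attained at vertex 6)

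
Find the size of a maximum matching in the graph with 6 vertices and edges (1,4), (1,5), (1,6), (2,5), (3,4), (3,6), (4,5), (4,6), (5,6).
3 (matching: (1,4), (2,5), (3,6); upper bound floor(n/2) = floor(6/2) = 3)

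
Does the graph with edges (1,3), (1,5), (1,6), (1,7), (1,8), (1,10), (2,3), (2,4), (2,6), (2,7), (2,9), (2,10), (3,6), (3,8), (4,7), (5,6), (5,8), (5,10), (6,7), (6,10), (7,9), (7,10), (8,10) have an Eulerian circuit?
Yes (the graph is connected and all 10 vertices have even degree)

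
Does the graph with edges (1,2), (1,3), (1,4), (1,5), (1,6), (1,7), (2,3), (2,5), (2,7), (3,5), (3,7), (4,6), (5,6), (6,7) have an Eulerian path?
Yes — and in fact it has an Eulerian circuit (the graph is connected and all 7 vertices have even degree)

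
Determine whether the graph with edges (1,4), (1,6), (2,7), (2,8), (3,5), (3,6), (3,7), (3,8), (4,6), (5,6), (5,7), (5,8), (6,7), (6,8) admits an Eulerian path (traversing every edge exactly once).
Yes — and in fact it has an Eulerian circuit (the graph is connected and all 8 vertices have even degree)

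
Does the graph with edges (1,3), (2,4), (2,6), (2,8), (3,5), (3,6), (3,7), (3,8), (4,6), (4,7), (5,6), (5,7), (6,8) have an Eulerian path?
No (8 vertices have odd degree: {1, 2, 3, 4, 5, 6, 7, 8}; Eulerian path requires 0 or 2)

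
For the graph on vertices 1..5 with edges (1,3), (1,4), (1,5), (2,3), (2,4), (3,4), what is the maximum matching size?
2 (matching: (1,5), (2,4); upper bound floor(n/2) = floor(5/2) = 2)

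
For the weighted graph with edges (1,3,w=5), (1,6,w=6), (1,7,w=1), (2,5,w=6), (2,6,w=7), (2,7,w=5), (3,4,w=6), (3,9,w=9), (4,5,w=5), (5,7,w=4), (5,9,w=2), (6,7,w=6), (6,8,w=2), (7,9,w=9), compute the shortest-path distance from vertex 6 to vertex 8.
2 (path: 6 -> 8; weights 2 = 2)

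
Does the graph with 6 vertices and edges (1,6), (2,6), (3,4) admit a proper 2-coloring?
Yes. Partition: {1, 2, 3, 5}, {4, 6}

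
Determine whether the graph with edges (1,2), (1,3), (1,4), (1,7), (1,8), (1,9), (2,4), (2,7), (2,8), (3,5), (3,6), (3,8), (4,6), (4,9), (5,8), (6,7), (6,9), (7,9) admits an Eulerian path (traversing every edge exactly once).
Yes — and in fact it has an Eulerian circuit (the graph is connected and all 9 vertices have even degree)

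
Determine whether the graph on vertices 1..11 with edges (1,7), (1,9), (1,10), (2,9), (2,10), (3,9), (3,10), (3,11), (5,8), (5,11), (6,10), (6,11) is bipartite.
Yes. Partition: {1, 2, 3, 4, 5, 6}, {7, 8, 9, 10, 11}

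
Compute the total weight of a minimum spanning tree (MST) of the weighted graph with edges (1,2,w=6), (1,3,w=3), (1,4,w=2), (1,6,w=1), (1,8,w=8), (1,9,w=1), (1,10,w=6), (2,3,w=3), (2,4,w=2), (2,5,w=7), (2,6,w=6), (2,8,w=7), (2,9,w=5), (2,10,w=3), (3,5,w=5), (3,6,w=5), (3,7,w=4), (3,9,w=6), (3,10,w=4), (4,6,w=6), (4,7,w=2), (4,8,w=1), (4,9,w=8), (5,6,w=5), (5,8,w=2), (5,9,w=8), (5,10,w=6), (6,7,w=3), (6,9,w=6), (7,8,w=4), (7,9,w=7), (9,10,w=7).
17 (MST edges: (1,3,w=3), (1,4,w=2), (1,6,w=1), (1,9,w=1), (2,4,w=2), (2,10,w=3), (4,7,w=2), (4,8,w=1), (5,8,w=2); sum of weights 3 + 2 + 1 + 1 + 2 + 3 + 2 + 1 + 2 = 17)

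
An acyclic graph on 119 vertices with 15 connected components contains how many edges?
104 (Each of the 15 component trees on V_i vertices has V_i - 1 edges; summing gives V - C = 119 - 15 = 104)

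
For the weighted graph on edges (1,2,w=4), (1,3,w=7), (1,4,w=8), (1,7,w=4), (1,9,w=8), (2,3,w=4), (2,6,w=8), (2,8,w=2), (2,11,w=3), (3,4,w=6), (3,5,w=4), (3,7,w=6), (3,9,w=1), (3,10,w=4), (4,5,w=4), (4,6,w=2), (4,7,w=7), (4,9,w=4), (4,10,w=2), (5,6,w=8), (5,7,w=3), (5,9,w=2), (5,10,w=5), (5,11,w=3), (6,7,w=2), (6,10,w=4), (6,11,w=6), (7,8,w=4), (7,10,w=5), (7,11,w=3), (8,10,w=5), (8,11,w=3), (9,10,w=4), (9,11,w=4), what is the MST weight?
24 (MST edges: (1,2,w=4), (2,8,w=2), (2,11,w=3), (3,9,w=1), (4,6,w=2), (4,10,w=2), (5,7,w=3), (5,9,w=2), (5,11,w=3), (6,7,w=2); sum of weights 4 + 2 + 3 + 1 + 2 + 2 + 3 + 2 + 3 + 2 = 24)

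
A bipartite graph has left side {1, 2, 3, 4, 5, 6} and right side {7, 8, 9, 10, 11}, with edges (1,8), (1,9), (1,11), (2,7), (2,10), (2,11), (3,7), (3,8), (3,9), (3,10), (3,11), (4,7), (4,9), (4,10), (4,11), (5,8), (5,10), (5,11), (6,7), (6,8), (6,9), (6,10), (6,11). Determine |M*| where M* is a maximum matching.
5 (matching: (1,11), (2,10), (3,9), (4,7), (5,8); upper bound min(|L|,|R|) = min(6,5) = 5)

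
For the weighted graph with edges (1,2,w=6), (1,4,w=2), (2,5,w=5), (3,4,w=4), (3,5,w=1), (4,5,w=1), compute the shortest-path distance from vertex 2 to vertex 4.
6 (path: 2 -> 5 -> 4; weights 5 + 1 = 6)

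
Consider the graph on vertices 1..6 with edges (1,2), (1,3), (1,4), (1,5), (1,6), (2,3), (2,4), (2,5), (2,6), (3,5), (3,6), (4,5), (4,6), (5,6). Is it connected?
Yes (BFS from 1 visits [1, 2, 3, 4, 5, 6] — all 6 vertices reached)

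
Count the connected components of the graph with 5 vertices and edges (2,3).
4 (components: {1}, {2, 3}, {4}, {5})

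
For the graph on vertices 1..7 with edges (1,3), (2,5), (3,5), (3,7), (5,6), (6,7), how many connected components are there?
2 (components: {1, 2, 3, 5, 6, 7}, {4})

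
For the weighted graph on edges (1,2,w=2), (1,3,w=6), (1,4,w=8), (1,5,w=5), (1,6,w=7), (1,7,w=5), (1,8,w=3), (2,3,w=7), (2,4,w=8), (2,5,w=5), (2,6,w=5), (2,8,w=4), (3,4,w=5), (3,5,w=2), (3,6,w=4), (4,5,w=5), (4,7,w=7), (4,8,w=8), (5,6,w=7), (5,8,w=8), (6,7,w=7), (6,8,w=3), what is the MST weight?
24 (MST edges: (1,2,w=2), (1,7,w=5), (1,8,w=3), (3,4,w=5), (3,5,w=2), (3,6,w=4), (6,8,w=3); sum of weights 2 + 5 + 3 + 5 + 2 + 4 + 3 = 24)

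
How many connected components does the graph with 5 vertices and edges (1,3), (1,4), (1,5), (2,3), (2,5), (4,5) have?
1 (components: {1, 2, 3, 4, 5})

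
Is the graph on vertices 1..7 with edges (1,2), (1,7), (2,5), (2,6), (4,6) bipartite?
Yes. Partition: {1, 3, 5, 6}, {2, 4, 7}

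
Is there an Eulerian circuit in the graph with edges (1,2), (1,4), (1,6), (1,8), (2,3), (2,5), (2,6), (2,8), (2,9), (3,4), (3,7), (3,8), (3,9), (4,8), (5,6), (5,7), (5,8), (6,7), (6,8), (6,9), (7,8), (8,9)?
No (2 vertices have odd degree: {3, 4}; Eulerian circuit requires 0)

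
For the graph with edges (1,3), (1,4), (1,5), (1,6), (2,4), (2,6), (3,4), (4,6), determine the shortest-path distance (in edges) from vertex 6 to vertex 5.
2 (path: 6 -> 1 -> 5, 2 edges)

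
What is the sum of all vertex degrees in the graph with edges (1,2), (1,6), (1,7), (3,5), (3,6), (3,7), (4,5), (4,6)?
16 (handshake: sum of degrees = 2|E| = 2 x 8 = 16)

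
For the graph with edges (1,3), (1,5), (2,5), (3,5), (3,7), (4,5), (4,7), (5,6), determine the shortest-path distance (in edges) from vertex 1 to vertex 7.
2 (path: 1 -> 3 -> 7, 2 edges)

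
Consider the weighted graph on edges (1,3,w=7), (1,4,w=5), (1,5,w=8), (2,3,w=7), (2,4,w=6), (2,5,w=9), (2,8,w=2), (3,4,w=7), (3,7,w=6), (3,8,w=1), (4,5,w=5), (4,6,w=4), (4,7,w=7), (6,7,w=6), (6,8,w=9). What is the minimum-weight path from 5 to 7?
12 (path: 5 -> 4 -> 7; weights 5 + 7 = 12)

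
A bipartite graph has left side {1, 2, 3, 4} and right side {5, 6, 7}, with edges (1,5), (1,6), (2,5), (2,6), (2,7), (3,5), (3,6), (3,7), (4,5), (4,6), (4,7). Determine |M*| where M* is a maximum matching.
3 (matching: (1,6), (2,7), (3,5); upper bound min(|L|,|R|) = min(4,3) = 3)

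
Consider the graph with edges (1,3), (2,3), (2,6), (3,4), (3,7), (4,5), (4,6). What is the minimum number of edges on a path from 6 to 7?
3 (path: 6 -> 2 -> 3 -> 7, 3 edges)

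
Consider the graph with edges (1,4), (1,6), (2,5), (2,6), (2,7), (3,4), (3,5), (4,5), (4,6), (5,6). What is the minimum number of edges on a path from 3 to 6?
2 (path: 3 -> 4 -> 6, 2 edges)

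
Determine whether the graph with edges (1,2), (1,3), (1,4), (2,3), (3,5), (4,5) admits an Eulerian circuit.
No (2 vertices have odd degree: {1, 3}; Eulerian circuit requires 0)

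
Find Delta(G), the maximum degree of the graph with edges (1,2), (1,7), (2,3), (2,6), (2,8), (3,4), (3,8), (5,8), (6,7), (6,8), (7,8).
5 (attained at vertex 8)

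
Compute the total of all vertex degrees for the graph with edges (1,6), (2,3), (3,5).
6 (handshake: sum of degrees = 2|E| = 2 x 3 = 6)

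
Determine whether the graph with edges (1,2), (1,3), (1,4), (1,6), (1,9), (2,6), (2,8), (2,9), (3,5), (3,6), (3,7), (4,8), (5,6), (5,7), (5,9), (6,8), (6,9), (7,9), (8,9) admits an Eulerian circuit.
No (2 vertices have odd degree: {1, 7}; Eulerian circuit requires 0)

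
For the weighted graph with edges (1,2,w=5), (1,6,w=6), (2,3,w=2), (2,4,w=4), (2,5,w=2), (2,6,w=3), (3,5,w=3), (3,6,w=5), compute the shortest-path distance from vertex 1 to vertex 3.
7 (path: 1 -> 2 -> 3; weights 5 + 2 = 7)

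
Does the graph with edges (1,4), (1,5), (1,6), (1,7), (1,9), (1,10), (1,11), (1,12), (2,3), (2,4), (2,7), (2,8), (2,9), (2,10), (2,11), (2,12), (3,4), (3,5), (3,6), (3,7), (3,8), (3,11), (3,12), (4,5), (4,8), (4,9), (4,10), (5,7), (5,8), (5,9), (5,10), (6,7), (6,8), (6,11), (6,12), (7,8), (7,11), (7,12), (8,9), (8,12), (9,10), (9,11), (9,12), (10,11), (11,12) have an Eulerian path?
Yes (the graph is connected and exactly 2 vertices have odd degree: {4, 5}; any Eulerian path must start and end at those)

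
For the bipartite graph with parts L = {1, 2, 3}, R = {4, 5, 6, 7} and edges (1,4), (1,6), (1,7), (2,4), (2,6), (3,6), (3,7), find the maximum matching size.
3 (matching: (1,7), (2,4), (3,6); upper bound min(|L|,|R|) = min(3,4) = 3)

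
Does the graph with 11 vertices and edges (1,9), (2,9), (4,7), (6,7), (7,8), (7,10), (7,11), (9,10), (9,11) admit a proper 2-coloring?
Yes. Partition: {1, 2, 3, 4, 5, 6, 8, 10, 11}, {7, 9}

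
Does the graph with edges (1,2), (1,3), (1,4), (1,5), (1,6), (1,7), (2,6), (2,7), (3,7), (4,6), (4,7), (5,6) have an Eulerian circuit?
No (2 vertices have odd degree: {2, 4}; Eulerian circuit requires 0)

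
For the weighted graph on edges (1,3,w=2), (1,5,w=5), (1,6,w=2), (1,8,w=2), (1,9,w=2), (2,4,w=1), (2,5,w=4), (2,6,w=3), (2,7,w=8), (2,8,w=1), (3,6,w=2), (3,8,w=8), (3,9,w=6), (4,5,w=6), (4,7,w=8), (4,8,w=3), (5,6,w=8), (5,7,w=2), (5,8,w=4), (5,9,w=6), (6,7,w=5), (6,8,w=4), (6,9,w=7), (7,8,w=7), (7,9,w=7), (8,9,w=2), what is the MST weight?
16 (MST edges: (1,3,w=2), (1,6,w=2), (1,8,w=2), (1,9,w=2), (2,4,w=1), (2,5,w=4), (2,8,w=1), (5,7,w=2); sum of weights 2 + 2 + 2 + 2 + 1 + 4 + 1 + 2 = 16)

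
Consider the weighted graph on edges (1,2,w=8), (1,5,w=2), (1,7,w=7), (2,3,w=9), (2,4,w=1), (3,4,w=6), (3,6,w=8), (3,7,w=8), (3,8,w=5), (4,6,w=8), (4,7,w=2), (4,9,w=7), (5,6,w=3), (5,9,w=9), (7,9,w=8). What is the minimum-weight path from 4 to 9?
7 (path: 4 -> 9; weights 7 = 7)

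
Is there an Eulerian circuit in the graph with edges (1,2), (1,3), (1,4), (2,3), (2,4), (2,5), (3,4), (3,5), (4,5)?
No (2 vertices have odd degree: {1, 5}; Eulerian circuit requires 0)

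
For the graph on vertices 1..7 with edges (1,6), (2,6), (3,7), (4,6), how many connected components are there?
3 (components: {1, 2, 4, 6}, {3, 7}, {5})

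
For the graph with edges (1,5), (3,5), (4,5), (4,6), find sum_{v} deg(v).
8 (handshake: sum of degrees = 2|E| = 2 x 4 = 8)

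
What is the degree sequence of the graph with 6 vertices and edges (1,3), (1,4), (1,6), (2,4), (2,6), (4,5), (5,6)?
[3, 3, 3, 2, 2, 1] (degrees: deg(1)=3, deg(2)=2, deg(3)=1, deg(4)=3, deg(5)=2, deg(6)=3)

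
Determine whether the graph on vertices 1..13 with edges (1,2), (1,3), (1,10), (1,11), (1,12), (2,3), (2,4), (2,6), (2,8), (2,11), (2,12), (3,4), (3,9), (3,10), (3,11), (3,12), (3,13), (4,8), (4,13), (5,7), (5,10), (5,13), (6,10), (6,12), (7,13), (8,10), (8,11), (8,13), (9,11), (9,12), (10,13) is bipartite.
No (odd cycle of length 3: 2 -> 1 -> 12 -> 2)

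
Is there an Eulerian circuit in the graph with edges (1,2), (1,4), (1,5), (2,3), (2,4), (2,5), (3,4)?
No (2 vertices have odd degree: {1, 4}; Eulerian circuit requires 0)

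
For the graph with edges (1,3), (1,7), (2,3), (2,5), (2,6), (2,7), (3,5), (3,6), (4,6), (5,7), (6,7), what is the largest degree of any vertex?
4 (attained at vertices 2, 3, 6, 7)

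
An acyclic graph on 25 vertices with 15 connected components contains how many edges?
10 (Each of the 15 component trees on V_i vertices has V_i - 1 edges; summing gives V - C = 25 - 15 = 10)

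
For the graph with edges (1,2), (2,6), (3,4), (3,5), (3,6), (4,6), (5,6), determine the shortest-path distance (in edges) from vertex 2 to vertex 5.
2 (path: 2 -> 6 -> 5, 2 edges)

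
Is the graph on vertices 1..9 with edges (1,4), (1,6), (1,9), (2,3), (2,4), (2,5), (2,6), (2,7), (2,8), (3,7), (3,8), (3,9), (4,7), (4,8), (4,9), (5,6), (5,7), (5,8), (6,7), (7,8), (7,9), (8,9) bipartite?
No (odd cycle of length 3: 9 -> 1 -> 4 -> 9)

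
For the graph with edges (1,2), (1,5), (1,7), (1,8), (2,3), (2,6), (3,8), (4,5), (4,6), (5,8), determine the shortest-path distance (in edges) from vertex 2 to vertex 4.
2 (path: 2 -> 6 -> 4, 2 edges)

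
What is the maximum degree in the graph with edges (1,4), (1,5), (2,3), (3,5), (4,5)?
3 (attained at vertex 5)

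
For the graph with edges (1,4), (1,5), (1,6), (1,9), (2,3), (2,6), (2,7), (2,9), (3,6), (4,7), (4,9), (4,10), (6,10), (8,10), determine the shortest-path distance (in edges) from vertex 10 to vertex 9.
2 (path: 10 -> 4 -> 9, 2 edges)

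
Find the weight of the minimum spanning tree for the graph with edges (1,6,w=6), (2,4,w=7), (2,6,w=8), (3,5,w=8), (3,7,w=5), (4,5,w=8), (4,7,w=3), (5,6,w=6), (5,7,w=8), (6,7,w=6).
33 (MST edges: (1,6,w=6), (2,4,w=7), (3,7,w=5), (4,7,w=3), (5,6,w=6), (6,7,w=6); sum of weights 6 + 7 + 5 + 3 + 6 + 6 = 33)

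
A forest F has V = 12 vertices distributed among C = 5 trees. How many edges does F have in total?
7 (Each of the 5 component trees on V_i vertices has V_i - 1 edges; summing gives V - C = 12 - 5 = 7)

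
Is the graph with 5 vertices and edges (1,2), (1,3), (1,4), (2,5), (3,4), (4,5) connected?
Yes (BFS from 1 visits [1, 2, 3, 4, 5] — all 5 vertices reached)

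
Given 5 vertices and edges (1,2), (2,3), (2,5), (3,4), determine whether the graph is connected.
Yes (BFS from 1 visits [1, 2, 3, 5, 4] — all 5 vertices reached)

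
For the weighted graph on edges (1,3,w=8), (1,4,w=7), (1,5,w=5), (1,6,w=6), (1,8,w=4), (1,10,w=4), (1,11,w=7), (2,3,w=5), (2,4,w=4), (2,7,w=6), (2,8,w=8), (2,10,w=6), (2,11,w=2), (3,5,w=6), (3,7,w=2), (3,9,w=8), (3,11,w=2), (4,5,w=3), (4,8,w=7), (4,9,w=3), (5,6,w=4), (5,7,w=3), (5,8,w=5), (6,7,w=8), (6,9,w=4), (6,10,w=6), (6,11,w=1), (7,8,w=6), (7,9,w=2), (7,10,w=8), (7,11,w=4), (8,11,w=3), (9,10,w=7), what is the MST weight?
26 (MST edges: (1,8,w=4), (1,10,w=4), (2,11,w=2), (3,7,w=2), (3,11,w=2), (4,5,w=3), (4,9,w=3), (6,11,w=1), (7,9,w=2), (8,11,w=3); sum of weights 4 + 4 + 2 + 2 + 2 + 3 + 3 + 1 + 2 + 3 = 26)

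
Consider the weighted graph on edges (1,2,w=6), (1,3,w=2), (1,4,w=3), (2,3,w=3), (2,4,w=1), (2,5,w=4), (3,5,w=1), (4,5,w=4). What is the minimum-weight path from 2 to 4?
1 (path: 2 -> 4; weights 1 = 1)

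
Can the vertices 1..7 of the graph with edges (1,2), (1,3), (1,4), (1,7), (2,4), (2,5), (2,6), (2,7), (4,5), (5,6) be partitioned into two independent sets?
No (odd cycle of length 3: 2 -> 1 -> 4 -> 2)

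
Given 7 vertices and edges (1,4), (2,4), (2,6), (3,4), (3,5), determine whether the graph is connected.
No, it has 2 components: {1, 2, 3, 4, 5, 6}, {7}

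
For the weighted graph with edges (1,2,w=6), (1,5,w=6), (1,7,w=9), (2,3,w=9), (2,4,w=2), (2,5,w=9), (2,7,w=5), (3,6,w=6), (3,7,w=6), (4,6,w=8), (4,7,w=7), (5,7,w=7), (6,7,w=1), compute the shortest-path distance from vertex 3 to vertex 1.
15 (path: 3 -> 2 -> 1; weights 9 + 6 = 15)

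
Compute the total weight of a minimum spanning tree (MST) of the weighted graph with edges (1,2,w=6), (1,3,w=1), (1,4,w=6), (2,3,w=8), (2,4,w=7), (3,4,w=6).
13 (MST edges: (1,2,w=6), (1,3,w=1), (1,4,w=6); sum of weights 6 + 1 + 6 = 13)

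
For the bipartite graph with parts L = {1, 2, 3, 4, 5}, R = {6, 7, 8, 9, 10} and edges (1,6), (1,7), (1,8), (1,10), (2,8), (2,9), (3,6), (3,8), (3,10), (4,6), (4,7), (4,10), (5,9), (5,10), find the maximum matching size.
5 (matching: (1,10), (2,8), (3,6), (4,7), (5,9); upper bound min(|L|,|R|) = min(5,5) = 5)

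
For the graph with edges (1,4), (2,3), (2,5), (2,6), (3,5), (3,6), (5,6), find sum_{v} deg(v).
14 (handshake: sum of degrees = 2|E| = 2 x 7 = 14)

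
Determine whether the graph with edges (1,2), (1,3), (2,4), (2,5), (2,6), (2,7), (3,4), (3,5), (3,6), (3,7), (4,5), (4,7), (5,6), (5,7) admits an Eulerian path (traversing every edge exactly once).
No (4 vertices have odd degree: {2, 3, 5, 6}; Eulerian path requires 0 or 2)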